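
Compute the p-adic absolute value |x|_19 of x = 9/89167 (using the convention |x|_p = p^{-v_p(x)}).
|9/89167|_19 = 6859

Step 1 — compute v_19(x) by factoring powers of 19 out of the numerator and denominator: v_19(9/89167) = -3. Step 2 — apply |x|_p = p^{-v_p(x)} = 19^{3} = 6859.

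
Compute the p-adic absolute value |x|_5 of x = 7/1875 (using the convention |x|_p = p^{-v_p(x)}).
|7/1875|_5 = 625

Step 1 — compute v_5(x) by factoring powers of 5 out of the numerator and denominator: v_5(7/1875) = -4. Step 2 — apply |x|_p = p^{-v_p(x)} = 5^{4} = 625.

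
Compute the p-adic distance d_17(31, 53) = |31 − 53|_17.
d_17(31, 53) = 1

Step 1 — x − y = 31 − 53 = -22. Step 2 — v_17(-22) = 0 (factor: -22 = −(17^0 · 22); the sign does not affect v_p). Step 3 — |x − y|_17 = 17^{0} = 1.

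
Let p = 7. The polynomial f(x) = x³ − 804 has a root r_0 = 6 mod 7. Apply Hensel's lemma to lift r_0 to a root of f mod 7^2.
r_1 = 6 (mod 49)

Hensel: r_{i+1} = r_i − f(r_i)/f′(r_i) mod 7^{i+2}, where f′(x) = 3x². Iterate:
  r_0 = 6 (mod 7)
  r_1 = 6 (mod 49)
Final: r = 6 with f(r) ≡ 0 mod 7^2.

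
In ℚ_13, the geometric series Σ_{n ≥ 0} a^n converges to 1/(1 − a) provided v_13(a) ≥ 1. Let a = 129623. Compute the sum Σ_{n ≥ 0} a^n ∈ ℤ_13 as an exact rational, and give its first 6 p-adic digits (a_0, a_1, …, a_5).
Σ a^n = 1/(1 − a) = -1/129622;  first 6 digits = (1, 0, 0, 7, 4, 0)

v_13(a) = 3 ≥ 1, so the series converges in ℤ_13 to 1/(1 − a) = 1/(1 − 129623) = -1/129622. Expand this rational in ℤ_13: compute digits iteratively via d_i = x_i mod 13, x_{i+1} = (x_i − d_i)/13. The first 6 digits are (1, 0, 0, 7, 4, 0).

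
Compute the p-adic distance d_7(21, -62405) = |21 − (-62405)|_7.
d_7(21, -62405) = 1/2401

Step 1 — x − y = 21 − (-62405) = 62426. Step 2 — v_7(62426) = 4 (factor: 62426 = (7^4 · 26); the sign does not affect v_p). Step 3 — |x − y|_7 = 7^{-4} = 1/2401.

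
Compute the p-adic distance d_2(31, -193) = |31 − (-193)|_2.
d_2(31, -193) = 1/32

Step 1 — x − y = 31 − (-193) = 224. Step 2 — v_2(224) = 5 (factor: 224 = (2^5 · 7); the sign does not affect v_p). Step 3 — |x − y|_2 = 2^{-5} = 1/32.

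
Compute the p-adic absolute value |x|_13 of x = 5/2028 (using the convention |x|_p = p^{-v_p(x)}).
|5/2028|_13 = 169

Step 1 — compute v_13(x) by factoring powers of 13 out of the numerator and denominator: v_13(5/2028) = -2. Step 2 — apply |x|_p = p^{-v_p(x)} = 13^{2} = 169.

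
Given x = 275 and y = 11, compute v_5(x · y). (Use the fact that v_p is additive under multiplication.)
v_5(3025) = 2

v_p(x) = 2 (factor: 275 = 5^2 · 11); v_p(y) = 0 (factor: 11 = 5^0 · 11). Additivity: v_p(xy) = v_p(x) + v_p(y) = 2 + 0 = 2. (Direct check: xy = 3025 = 5^2 · (121).)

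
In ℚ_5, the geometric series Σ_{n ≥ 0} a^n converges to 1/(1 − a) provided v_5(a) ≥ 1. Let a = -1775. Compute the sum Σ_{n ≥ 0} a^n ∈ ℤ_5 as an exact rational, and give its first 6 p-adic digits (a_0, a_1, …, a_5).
Σ a^n = 1/(1 − a) = 1/1776;  first 6 digits = (1, 0, 4, 0, 3, 2)

v_5(a) = 2 ≥ 1, so the series converges in ℤ_5 to 1/(1 − a) = 1/(1 − (-1775)) = 1/1776. Expand this rational in ℤ_5: compute digits iteratively via d_i = x_i mod 5, x_{i+1} = (x_i − d_i)/5. The first 6 digits are (1, 0, 4, 0, 3, 2).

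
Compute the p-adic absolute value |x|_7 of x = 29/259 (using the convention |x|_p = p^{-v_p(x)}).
|29/259|_7 = 7

Step 1 — compute v_7(x) by factoring powers of 7 out of the numerator and denominator: v_7(29/259) = -1. Step 2 — apply |x|_p = p^{-v_p(x)} = 7^{1} = 7.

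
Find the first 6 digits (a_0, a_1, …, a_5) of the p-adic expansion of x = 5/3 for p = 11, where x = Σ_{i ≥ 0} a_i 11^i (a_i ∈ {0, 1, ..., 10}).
(a_0, …, a_5) = (9, 3, 7, 3, 7, 3)

v_11(5/3) = 0 (numerator and denominator both coprime to 11), so x ∈ ℤ_11^×. Compute digits iteratively via a_i = x_i mod 11, x_{i+1} = (x_i − a_i)/11, with x_0 = x:
  x_0 = 5/3;  a_0 = 9;  x_1 = (x_0 − 9)/11 = -2/3
  x_1 = -2/3;  a_1 = 3;  x_2 = (x_1 − 3)/11 = -1/3
  x_2 = -1/3;  a_2 = 7;  x_3 = (x_2 − 7)/11 = -2/3
  x_3 = -2/3;  a_3 = 3;  x_4 = (x_3 − 3)/11 = -1/3
  x_4 = -1/3;  a_4 = 7;  x_5 = (x_4 − 7)/11 = -2/3
  x_5 = -2/3;  a_5 = 3;  x_6 = (x_5 − 3)/11 = -1/3
Digits: (9, 3, 7, 3, 7, 3).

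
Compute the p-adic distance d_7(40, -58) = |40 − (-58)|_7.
d_7(40, -58) = 1/49

Step 1 — x − y = 40 − (-58) = 98. Step 2 — v_7(98) = 2 (factor: 98 = (7^2 · 2); the sign does not affect v_p). Step 3 — |x − y|_7 = 7^{-2} = 1/49.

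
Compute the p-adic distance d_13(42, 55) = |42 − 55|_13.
d_13(42, 55) = 1/13

Step 1 — x − y = 42 − 55 = -13. Step 2 — v_13(-13) = 1 (factor: -13 = −(13^1 · 1); the sign does not affect v_p). Step 3 — |x − y|_13 = 13^{-1} = 1/13.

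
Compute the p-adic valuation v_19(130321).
v_19(130321) = 4

v_19(n) is the largest exponent k such that 19^k divides n. Factor out: 130321 = 19^4 · 1. (Sign doesn't affect v_p.) So v_19(130321) = 4.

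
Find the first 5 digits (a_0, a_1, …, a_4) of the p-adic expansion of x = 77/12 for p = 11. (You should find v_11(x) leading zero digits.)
(a_0, …, a_4) = (0, 7, 4, 6, 4)

v_11(77/12) = 1, so a_0 = ... = a_0 = 0. Factor out: x = 11^1 · u with u = 7/12 a unit in ℤ_11. Expand u iteratively via a_{v+i} = u_i mod 11, u_{i+1} = (u_i − a_{v+i})/11:
  u_0 = 7/12;  a_1 = 7;  u_1 = (u_0 − 7)/11 = -7/12
  u_1 = -7/12;  a_2 = 4;  u_2 = (u_1 − 4)/11 = -5/12
  u_2 = -5/12;  a_3 = 6;  u_3 = (u_2 − 6)/11 = -7/12
  u_3 = -7/12;  a_4 = 4;  u_4 = (u_3 − 4)/11 = -5/12
Digits: (0, 7, 4, 6, 4).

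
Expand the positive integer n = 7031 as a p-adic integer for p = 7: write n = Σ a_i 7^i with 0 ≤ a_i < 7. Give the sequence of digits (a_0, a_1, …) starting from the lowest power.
(a_0, a_1, …) = (3, 3, 3, 6, 2)

Repeated division by 7 gives the digits low-to-high: 7031 = 3 + 3·7^1 + 3·7^2 + 6·7^3 + 2·7^4. Digit sequence: (3, 3, 3, 6, 2).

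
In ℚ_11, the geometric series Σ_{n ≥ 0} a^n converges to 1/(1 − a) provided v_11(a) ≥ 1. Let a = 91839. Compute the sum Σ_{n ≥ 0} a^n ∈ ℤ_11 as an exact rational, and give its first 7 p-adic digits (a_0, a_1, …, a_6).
Σ a^n = 1/(1 − a) = -1/91838;  first 7 digits = (1, 0, 0, 3, 6, 0, 9)

v_11(a) = 3 ≥ 1, so the series converges in ℤ_11 to 1/(1 − a) = 1/(1 − 91839) = -1/91838. Expand this rational in ℤ_11: compute digits iteratively via d_i = x_i mod 11, x_{i+1} = (x_i − d_i)/11. The first 7 digits are (1, 0, 0, 3, 6, 0, 9).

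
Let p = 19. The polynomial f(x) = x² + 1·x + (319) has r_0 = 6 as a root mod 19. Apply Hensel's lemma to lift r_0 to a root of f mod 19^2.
r_1 = 6 (mod 361)

Hensel: r_{i+1} = r_i − f(r_i)·(f′(r_i))^{-1} mod 19^{i+2}, f′(x) = 2x + 1. Iterate:
  r_0 = 6 (mod 19)
  r_1 = 6 (mod 361)
Final: r = 6 satisfies f(r) ≡ 0 mod 19^2.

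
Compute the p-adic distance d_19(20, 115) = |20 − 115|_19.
d_19(20, 115) = 1/19

Step 1 — x − y = 20 − 115 = -95. Step 2 — v_19(-95) = 1 (factor: -95 = −(19^1 · 5); the sign does not affect v_p). Step 3 — |x − y|_19 = 19^{-1} = 1/19.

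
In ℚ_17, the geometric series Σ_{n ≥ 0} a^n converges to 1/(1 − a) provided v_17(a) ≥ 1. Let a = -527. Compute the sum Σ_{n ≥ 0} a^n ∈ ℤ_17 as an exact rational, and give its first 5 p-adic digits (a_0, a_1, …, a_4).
Σ a^n = 1/(1 − a) = 1/528;  first 5 digits = (1, 3, 7, 15, 14)

v_17(a) = 1 ≥ 1, so the series converges in ℤ_17 to 1/(1 − a) = 1/(1 − (-527)) = 1/528. Expand this rational in ℤ_17: compute digits iteratively via d_i = x_i mod 17, x_{i+1} = (x_i − d_i)/17. The first 5 digits are (1, 3, 7, 15, 14).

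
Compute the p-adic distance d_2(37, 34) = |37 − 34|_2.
d_2(37, 34) = 1

Step 1 — x − y = 37 − 34 = 3. Step 2 — v_2(3) = 0 (factor: 3 = (2^0 · 3); the sign does not affect v_p). Step 3 — |x − y|_2 = 2^{0} = 1.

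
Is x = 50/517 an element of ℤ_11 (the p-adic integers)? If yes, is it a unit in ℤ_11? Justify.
x ∉ ℤ_11 (v_11(x) = -1 < 0)

ℤ_11 = {x ∈ ℚ_11 : v_11(x) ≥ 0} and ℤ_11^× = {x ∈ ℤ_11 : v_11(x) = 0}. Here v_11(50/517) = v_11(num) − v_11(den) = -1; compare against these criteria.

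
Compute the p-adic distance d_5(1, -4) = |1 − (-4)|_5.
d_5(1, -4) = 1/5

Step 1 — x − y = 1 − (-4) = 5. Step 2 — v_5(5) = 1 (factor: 5 = (5^1 · 1); the sign does not affect v_p). Step 3 — |x − y|_5 = 5^{-1} = 1/5.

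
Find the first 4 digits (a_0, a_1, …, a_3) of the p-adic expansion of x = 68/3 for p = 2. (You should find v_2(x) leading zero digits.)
(a_0, …, a_3) = (0, 0, 1, 1)

v_2(68/3) = 2, so a_0 = ... = a_1 = 0. Factor out: x = 2^2 · u with u = 17/3 a unit in ℤ_2. Expand u iteratively via a_{v+i} = u_i mod 2, u_{i+1} = (u_i − a_{v+i})/2:
  u_0 = 17/3;  a_2 = 1;  u_1 = (u_0 − 1)/2 = 7/3
  u_1 = 7/3;  a_3 = 1;  u_2 = (u_1 − 1)/2 = 2/3
Digits: (0, 0, 1, 1).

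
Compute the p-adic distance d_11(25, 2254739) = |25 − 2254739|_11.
d_11(25, 2254739) = 1/161051

Step 1 — x − y = 25 − 2254739 = -2254714. Step 2 — v_11(-2254714) = 5 (factor: -2254714 = −(11^5 · 14); the sign does not affect v_p). Step 3 — |x − y|_11 = 11^{-5} = 1/161051.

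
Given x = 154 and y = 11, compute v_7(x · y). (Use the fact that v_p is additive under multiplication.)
v_7(1694) = 1

v_p(x) = 1 (factor: 154 = 7^1 · 22); v_p(y) = 0 (factor: 11 = 7^0 · 11). Additivity: v_p(xy) = v_p(x) + v_p(y) = 1 + 0 = 1. (Direct check: xy = 1694 = 7^1 · (242).)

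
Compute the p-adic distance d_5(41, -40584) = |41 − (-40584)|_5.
d_5(41, -40584) = 1/3125

Step 1 — x − y = 41 − (-40584) = 40625. Step 2 — v_5(40625) = 5 (factor: 40625 = (5^5 · 13); the sign does not affect v_p). Step 3 — |x − y|_5 = 5^{-5} = 1/3125.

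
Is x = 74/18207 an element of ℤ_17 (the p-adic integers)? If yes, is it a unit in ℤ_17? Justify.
x ∉ ℤ_17 (v_17(x) = -2 < 0)

ℤ_17 = {x ∈ ℚ_17 : v_17(x) ≥ 0} and ℤ_17^× = {x ∈ ℤ_17 : v_17(x) = 0}. Here v_17(74/18207) = v_17(num) − v_17(den) = -2; compare against these criteria.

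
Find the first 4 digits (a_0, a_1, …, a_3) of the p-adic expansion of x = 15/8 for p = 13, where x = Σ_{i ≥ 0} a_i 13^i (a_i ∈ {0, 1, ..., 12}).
(a_0, …, a_3) = (10, 1, 8, 1)

v_13(15/8) = 0 (numerator and denominator both coprime to 13), so x ∈ ℤ_13^×. Compute digits iteratively via a_i = x_i mod 13, x_{i+1} = (x_i − a_i)/13, with x_0 = x:
  x_0 = 15/8;  a_0 = 10;  x_1 = (x_0 − 10)/13 = -5/8
  x_1 = -5/8;  a_1 = 1;  x_2 = (x_1 − 1)/13 = -1/8
  x_2 = -1/8;  a_2 = 8;  x_3 = (x_2 − 8)/13 = -5/8
  x_3 = -5/8;  a_3 = 1;  x_4 = (x_3 − 1)/13 = -1/8
Digits: (10, 1, 8, 1).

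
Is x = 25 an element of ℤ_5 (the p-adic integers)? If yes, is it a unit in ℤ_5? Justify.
x ∈ ℤ_5 but not a unit; v_5(x) = 2 > 0

ℤ_5 = {x ∈ ℚ_5 : v_5(x) ≥ 0} and ℤ_5^× = {x ∈ ℤ_5 : v_5(x) = 0}. Here v_5(25) = v_5(num) − v_5(den) = 2; compare against these criteria.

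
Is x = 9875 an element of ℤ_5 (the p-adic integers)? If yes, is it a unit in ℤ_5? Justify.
x ∈ ℤ_5 but not a unit; v_5(x) = 3 > 0

ℤ_5 = {x ∈ ℚ_5 : v_5(x) ≥ 0} and ℤ_5^× = {x ∈ ℤ_5 : v_5(x) = 0}. Here v_5(9875) = v_5(num) − v_5(den) = 3; compare against these criteria.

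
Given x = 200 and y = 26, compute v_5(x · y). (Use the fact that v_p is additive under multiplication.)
v_5(5200) = 2

v_p(x) = 2 (factor: 200 = 5^2 · 8); v_p(y) = 0 (factor: 26 = 5^0 · 26). Additivity: v_p(xy) = v_p(x) + v_p(y) = 2 + 0 = 2. (Direct check: xy = 5200 = 5^2 · (208).)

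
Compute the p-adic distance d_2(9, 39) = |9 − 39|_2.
d_2(9, 39) = 1/2

Step 1 — x − y = 9 − 39 = -30. Step 2 — v_2(-30) = 1 (factor: -30 = −(2^1 · 15); the sign does not affect v_p). Step 3 — |x − y|_2 = 2^{-1} = 1/2.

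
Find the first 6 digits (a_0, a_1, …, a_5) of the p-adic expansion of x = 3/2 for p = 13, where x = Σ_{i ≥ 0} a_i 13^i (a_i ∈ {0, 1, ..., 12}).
(a_0, …, a_5) = (8, 6, 6, 6, 6, 6)

v_13(3/2) = 0 (numerator and denominator both coprime to 13), so x ∈ ℤ_13^×. Compute digits iteratively via a_i = x_i mod 13, x_{i+1} = (x_i − a_i)/13, with x_0 = x:
  x_0 = 3/2;  a_0 = 8;  x_1 = (x_0 − 8)/13 = -1/2
  x_1 = -1/2;  a_1 = 6;  x_2 = (x_1 − 6)/13 = -1/2
  x_2 = -1/2;  a_2 = 6;  x_3 = (x_2 − 6)/13 = -1/2
  x_3 = -1/2;  a_3 = 6;  x_4 = (x_3 − 6)/13 = -1/2
  x_4 = -1/2;  a_4 = 6;  x_5 = (x_4 − 6)/13 = -1/2
  x_5 = -1/2;  a_5 = 6;  x_6 = (x_5 − 6)/13 = -1/2
Digits: (8, 6, 6, 6, 6, 6).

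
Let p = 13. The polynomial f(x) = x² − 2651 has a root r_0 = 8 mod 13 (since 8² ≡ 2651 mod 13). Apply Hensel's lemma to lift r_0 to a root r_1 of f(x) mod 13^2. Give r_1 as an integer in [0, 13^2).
r_1 = 138 (mod 169)

Hensel's recurrence: r_{i+1} = r_i − f(r_i)·(f′(r_i))^{-1} mod 13^{i+2}, with f′(x) = 2x. Iterate:
  r_0 = 8 (mod 13)
  r_1 = 138 (mod 169)
Final: r_1 = 138, and one checks f(r_1) ≡ 0 mod 13^2.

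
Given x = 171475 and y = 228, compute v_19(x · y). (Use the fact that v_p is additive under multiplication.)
v_19(39096300) = 4

v_p(x) = 3 (factor: 171475 = 19^3 · 25); v_p(y) = 1 (factor: 228 = 19^1 · 12). Additivity: v_p(xy) = v_p(x) + v_p(y) = 3 + 1 = 4. (Direct check: xy = 39096300 = 19^4 · (300).)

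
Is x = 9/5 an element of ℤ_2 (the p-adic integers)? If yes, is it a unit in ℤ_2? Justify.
x ∈ ℤ_2^× (unit); v_2(x) = 0

ℤ_2 = {x ∈ ℚ_2 : v_2(x) ≥ 0} and ℤ_2^× = {x ∈ ℤ_2 : v_2(x) = 0}. Here v_2(9/5) = v_2(num) − v_2(den) = 0; compare against these criteria.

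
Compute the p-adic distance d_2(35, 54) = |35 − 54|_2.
d_2(35, 54) = 1

Step 1 — x − y = 35 − 54 = -19. Step 2 — v_2(-19) = 0 (factor: -19 = −(2^0 · 19); the sign does not affect v_p). Step 3 — |x − y|_2 = 2^{0} = 1.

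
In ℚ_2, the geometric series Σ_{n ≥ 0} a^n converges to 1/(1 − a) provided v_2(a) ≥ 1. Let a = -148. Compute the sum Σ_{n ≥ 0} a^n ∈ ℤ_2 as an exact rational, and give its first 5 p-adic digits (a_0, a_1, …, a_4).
Σ a^n = 1/(1 − a) = 1/149;  first 5 digits = (1, 0, 1, 1, 1)

v_2(a) = 2 ≥ 1, so the series converges in ℤ_2 to 1/(1 − a) = 1/(1 − (-148)) = 1/149. Expand this rational in ℤ_2: compute digits iteratively via d_i = x_i mod 2, x_{i+1} = (x_i − d_i)/2. The first 5 digits are (1, 0, 1, 1, 1).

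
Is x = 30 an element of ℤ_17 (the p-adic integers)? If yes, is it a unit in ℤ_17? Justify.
x ∈ ℤ_17^× (unit); v_17(x) = 0

ℤ_17 = {x ∈ ℚ_17 : v_17(x) ≥ 0} and ℤ_17^× = {x ∈ ℤ_17 : v_17(x) = 0}. Here v_17(30) = v_17(num) − v_17(den) = 0; compare against these criteria.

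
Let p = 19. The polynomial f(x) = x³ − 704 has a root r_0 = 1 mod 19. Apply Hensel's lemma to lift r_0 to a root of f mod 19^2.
r_1 = 115 (mod 361)

Hensel: r_{i+1} = r_i − f(r_i)/f′(r_i) mod 19^{i+2}, where f′(x) = 3x². Iterate:
  r_0 = 1 (mod 19)
  r_1 = 115 (mod 361)
Final: r = 115 with f(r) ≡ 0 mod 19^2.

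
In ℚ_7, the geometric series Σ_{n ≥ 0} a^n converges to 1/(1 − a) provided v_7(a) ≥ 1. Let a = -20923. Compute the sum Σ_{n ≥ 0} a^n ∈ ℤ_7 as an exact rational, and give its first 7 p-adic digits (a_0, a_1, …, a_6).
Σ a^n = 1/(1 − a) = 1/20924;  first 7 digits = (1, 0, 0, 2, 5, 5, 3)

v_7(a) = 3 ≥ 1, so the series converges in ℤ_7 to 1/(1 − a) = 1/(1 − (-20923)) = 1/20924. Expand this rational in ℤ_7: compute digits iteratively via d_i = x_i mod 7, x_{i+1} = (x_i − d_i)/7. The first 7 digits are (1, 0, 0, 2, 5, 5, 3).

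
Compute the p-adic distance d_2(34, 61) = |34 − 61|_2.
d_2(34, 61) = 1

Step 1 — x − y = 34 − 61 = -27. Step 2 — v_2(-27) = 0 (factor: -27 = −(2^0 · 27); the sign does not affect v_p). Step 3 — |x − y|_2 = 2^{0} = 1.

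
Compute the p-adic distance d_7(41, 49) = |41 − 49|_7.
d_7(41, 49) = 1

Step 1 — x − y = 41 − 49 = -8. Step 2 — v_7(-8) = 0 (factor: -8 = −(7^0 · 8); the sign does not affect v_p). Step 3 — |x − y|_7 = 7^{0} = 1.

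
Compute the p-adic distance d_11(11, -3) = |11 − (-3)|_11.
d_11(11, -3) = 1

Step 1 — x − y = 11 − (-3) = 14. Step 2 — v_11(14) = 0 (factor: 14 = (11^0 · 14); the sign does not affect v_p). Step 3 — |x − y|_11 = 11^{0} = 1.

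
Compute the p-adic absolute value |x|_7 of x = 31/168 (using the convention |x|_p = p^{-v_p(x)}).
|31/168|_7 = 7

Step 1 — compute v_7(x) by factoring powers of 7 out of the numerator and denominator: v_7(31/168) = -1. Step 2 — apply |x|_p = p^{-v_p(x)} = 7^{1} = 7.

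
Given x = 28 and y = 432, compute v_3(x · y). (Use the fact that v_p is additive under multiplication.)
v_3(12096) = 3

v_p(x) = 0 (factor: 28 = 3^0 · 28); v_p(y) = 3 (factor: 432 = 3^3 · 16). Additivity: v_p(xy) = v_p(x) + v_p(y) = 0 + 3 = 3. (Direct check: xy = 12096 = 3^3 · (448).)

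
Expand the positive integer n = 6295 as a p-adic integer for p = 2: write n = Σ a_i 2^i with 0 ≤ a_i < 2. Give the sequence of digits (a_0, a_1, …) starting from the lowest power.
(a_0, a_1, …) = (1, 1, 1, 0, 1, 0, 0, 1, 0, 0, 0, 1, 1)

Repeated division by 2 gives the digits low-to-high: 6295 = 1 + 1·2^1 + 1·2^2 + 1·2^4 + 1·2^7 + 1·2^11 + 1·2^12. Digit sequence: (1, 1, 1, 0, 1, 0, 0, 1, 0, 0, 0, 1, 1).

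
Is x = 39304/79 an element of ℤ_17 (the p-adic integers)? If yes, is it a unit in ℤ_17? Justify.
x ∈ ℤ_17 but not a unit; v_17(x) = 3 > 0

ℤ_17 = {x ∈ ℚ_17 : v_17(x) ≥ 0} and ℤ_17^× = {x ∈ ℤ_17 : v_17(x) = 0}. Here v_17(39304/79) = v_17(num) − v_17(den) = 3; compare against these criteria.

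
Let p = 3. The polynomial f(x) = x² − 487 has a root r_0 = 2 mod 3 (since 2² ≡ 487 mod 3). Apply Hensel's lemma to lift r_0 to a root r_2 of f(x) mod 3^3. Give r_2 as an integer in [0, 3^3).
r_2 = 26 (mod 27)

Hensel's recurrence: r_{i+1} = r_i − f(r_i)·(f′(r_i))^{-1} mod 3^{i+2}, with f′(x) = 2x. Iterate:
  r_0 = 2 (mod 3)
  r_1 = 8 (mod 9)
  r_2 = 26 (mod 27)
Final: r_2 = 26, and one checks f(r_2) ≡ 0 mod 3^3.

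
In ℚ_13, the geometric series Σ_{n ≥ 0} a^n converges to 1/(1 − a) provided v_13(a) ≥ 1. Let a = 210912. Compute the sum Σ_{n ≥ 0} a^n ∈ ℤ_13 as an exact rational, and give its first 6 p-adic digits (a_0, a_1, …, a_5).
Σ a^n = 1/(1 − a) = -1/210911;  first 6 digits = (1, 0, 0, 5, 7, 0)

v_13(a) = 3 ≥ 1, so the series converges in ℤ_13 to 1/(1 − a) = 1/(1 − 210912) = -1/210911. Expand this rational in ℤ_13: compute digits iteratively via d_i = x_i mod 13, x_{i+1} = (x_i − d_i)/13. The first 6 digits are (1, 0, 0, 5, 7, 0).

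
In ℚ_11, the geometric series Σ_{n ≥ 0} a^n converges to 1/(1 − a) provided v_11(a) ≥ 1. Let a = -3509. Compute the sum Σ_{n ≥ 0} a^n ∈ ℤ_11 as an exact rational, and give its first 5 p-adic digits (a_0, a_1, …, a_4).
Σ a^n = 1/(1 − a) = 1/3510;  first 5 digits = (1, 0, 4, 8, 4)

v_11(a) = 2 ≥ 1, so the series converges in ℤ_11 to 1/(1 − a) = 1/(1 − (-3509)) = 1/3510. Expand this rational in ℤ_11: compute digits iteratively via d_i = x_i mod 11, x_{i+1} = (x_i − d_i)/11. The first 5 digits are (1, 0, 4, 8, 4).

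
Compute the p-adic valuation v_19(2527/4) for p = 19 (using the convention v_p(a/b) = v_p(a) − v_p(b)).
v_19(2527/4) = 2

Factor powers of 19 from the numerator and denominator of the reduced fraction: 2527 = 19^2 · 7 and 4 = 19^0 · 4. Apply v_p(a/b) = v_p(a) − v_p(b): v_19(2527/4) = 2 − 0 = 2.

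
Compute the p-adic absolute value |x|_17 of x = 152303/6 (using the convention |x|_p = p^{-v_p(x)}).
|152303/6|_17 = 1/4913

Step 1 — compute v_17(x) by factoring powers of 17 out of the numerator and denominator: v_17(152303/6) = 3. Step 2 — apply |x|_p = p^{-v_p(x)} = 17^{-3} = 1/4913.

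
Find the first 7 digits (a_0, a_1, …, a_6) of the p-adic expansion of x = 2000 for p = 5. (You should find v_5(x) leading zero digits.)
(a_0, …, a_6) = (0, 0, 0, 1, 3, 0, 0)

v_5(2000) = 3, so a_0 = ... = a_2 = 0. Factor out: x = 5^3 · u with u = 16 a unit in ℤ_5. Expand u iteratively via a_{v+i} = u_i mod 5, u_{i+1} = (u_i − a_{v+i})/5:
  u_0 = 16;  a_3 = 1;  u_1 = (u_0 − 1)/5 = 3
  u_1 = 3;  a_4 = 3;  u_2 = (u_1 − 3)/5 = 0
  u_2 = 0;  a_5 = 0;  u_3 = (u_2 − 0)/5 = 0
  u_3 = 0;  a_6 = 0;  u_4 = (u_3 − 0)/5 = 0
Digits: (0, 0, 0, 1, 3, 0, 0).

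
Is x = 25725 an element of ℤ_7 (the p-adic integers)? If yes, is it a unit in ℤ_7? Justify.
x ∈ ℤ_7 but not a unit; v_7(x) = 3 > 0

ℤ_7 = {x ∈ ℚ_7 : v_7(x) ≥ 0} and ℤ_7^× = {x ∈ ℤ_7 : v_7(x) = 0}. Here v_7(25725) = v_7(num) − v_7(den) = 3; compare against these criteria.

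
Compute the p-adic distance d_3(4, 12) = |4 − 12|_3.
d_3(4, 12) = 1

Step 1 — x − y = 4 − 12 = -8. Step 2 — v_3(-8) = 0 (factor: -8 = −(3^0 · 8); the sign does not affect v_p). Step 3 — |x − y|_3 = 3^{0} = 1.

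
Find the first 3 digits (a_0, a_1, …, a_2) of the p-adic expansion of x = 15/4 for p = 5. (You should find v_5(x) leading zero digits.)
(a_0, …, a_2) = (0, 2, 1)

v_5(15/4) = 1, so a_0 = ... = a_0 = 0. Factor out: x = 5^1 · u with u = 3/4 a unit in ℤ_5. Expand u iteratively via a_{v+i} = u_i mod 5, u_{i+1} = (u_i − a_{v+i})/5:
  u_0 = 3/4;  a_1 = 2;  u_1 = (u_0 − 2)/5 = -1/4
  u_1 = -1/4;  a_2 = 1;  u_2 = (u_1 − 1)/5 = -1/4
Digits: (0, 2, 1).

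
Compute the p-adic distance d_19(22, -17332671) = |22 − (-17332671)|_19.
d_19(22, -17332671) = 1/2476099

Step 1 — x − y = 22 − (-17332671) = 17332693. Step 2 — v_19(17332693) = 5 (factor: 17332693 = (19^5 · 7); the sign does not affect v_p). Step 3 — |x − y|_19 = 19^{-5} = 1/2476099.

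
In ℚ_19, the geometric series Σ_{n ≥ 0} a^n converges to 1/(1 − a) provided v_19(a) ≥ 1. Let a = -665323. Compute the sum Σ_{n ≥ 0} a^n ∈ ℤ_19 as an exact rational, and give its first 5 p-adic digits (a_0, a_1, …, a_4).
Σ a^n = 1/(1 − a) = 1/665324;  first 5 digits = (1, 0, 0, 17, 13)

v_19(a) = 3 ≥ 1, so the series converges in ℤ_19 to 1/(1 − a) = 1/(1 − (-665323)) = 1/665324. Expand this rational in ℤ_19: compute digits iteratively via d_i = x_i mod 19, x_{i+1} = (x_i − d_i)/19. The first 5 digits are (1, 0, 0, 17, 13).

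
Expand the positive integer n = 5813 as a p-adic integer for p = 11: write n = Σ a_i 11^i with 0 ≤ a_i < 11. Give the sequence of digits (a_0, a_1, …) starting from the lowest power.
(a_0, a_1, …) = (5, 0, 4, 4)

Repeated division by 11 gives the digits low-to-high: 5813 = 5 + 4·11^2 + 4·11^3. Digit sequence: (5, 0, 4, 4).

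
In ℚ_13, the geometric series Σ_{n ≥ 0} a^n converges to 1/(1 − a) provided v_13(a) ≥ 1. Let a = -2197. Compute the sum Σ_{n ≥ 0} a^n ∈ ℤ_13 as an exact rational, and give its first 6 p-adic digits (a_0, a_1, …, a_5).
Σ a^n = 1/(1 − a) = 1/2198;  first 6 digits = (1, 0, 0, 12, 12, 12)

v_13(a) = 3 ≥ 1, so the series converges in ℤ_13 to 1/(1 − a) = 1/(1 − (-2197)) = 1/2198. Expand this rational in ℤ_13: compute digits iteratively via d_i = x_i mod 13, x_{i+1} = (x_i − d_i)/13. The first 6 digits are (1, 0, 0, 12, 12, 12).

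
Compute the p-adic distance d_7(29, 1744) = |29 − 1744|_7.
d_7(29, 1744) = 1/343

Step 1 — x − y = 29 − 1744 = -1715. Step 2 — v_7(-1715) = 3 (factor: -1715 = −(7^3 · 5); the sign does not affect v_p). Step 3 — |x − y|_7 = 7^{-3} = 1/343.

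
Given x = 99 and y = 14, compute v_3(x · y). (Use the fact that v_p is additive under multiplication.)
v_3(1386) = 2

v_p(x) = 2 (factor: 99 = 3^2 · 11); v_p(y) = 0 (factor: 14 = 3^0 · 14). Additivity: v_p(xy) = v_p(x) + v_p(y) = 2 + 0 = 2. (Direct check: xy = 1386 = 3^2 · (154).)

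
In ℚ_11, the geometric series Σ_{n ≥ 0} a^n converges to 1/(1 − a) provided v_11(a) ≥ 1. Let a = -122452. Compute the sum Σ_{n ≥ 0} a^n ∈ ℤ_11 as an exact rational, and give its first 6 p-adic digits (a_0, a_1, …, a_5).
Σ a^n = 1/(1 − a) = 1/122453;  first 6 digits = (1, 0, 0, 7, 2, 10)

v_11(a) = 3 ≥ 1, so the series converges in ℤ_11 to 1/(1 − a) = 1/(1 − (-122452)) = 1/122453. Expand this rational in ℤ_11: compute digits iteratively via d_i = x_i mod 11, x_{i+1} = (x_i − d_i)/11. The first 6 digits are (1, 0, 0, 7, 2, 10).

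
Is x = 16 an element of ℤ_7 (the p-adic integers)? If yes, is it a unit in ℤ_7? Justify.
x ∈ ℤ_7^× (unit); v_7(x) = 0

ℤ_7 = {x ∈ ℚ_7 : v_7(x) ≥ 0} and ℤ_7^× = {x ∈ ℤ_7 : v_7(x) = 0}. Here v_7(16) = v_7(num) − v_7(den) = 0; compare against these criteria.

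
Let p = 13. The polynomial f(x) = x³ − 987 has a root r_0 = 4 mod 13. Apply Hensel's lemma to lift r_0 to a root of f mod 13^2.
r_1 = 69 (mod 169)

Hensel: r_{i+1} = r_i − f(r_i)/f′(r_i) mod 13^{i+2}, where f′(x) = 3x². Iterate:
  r_0 = 4 (mod 13)
  r_1 = 69 (mod 169)
Final: r = 69 with f(r) ≡ 0 mod 13^2.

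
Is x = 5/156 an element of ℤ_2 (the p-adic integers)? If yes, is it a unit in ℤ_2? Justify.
x ∉ ℤ_2 (v_2(x) = -2 < 0)

ℤ_2 = {x ∈ ℚ_2 : v_2(x) ≥ 0} and ℤ_2^× = {x ∈ ℤ_2 : v_2(x) = 0}. Here v_2(5/156) = v_2(num) − v_2(den) = -2; compare against these criteria.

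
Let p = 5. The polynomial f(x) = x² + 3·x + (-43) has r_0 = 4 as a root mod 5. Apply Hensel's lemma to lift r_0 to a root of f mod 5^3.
r_2 = 19 (mod 125)

Hensel: r_{i+1} = r_i − f(r_i)·(f′(r_i))^{-1} mod 5^{i+2}, f′(x) = 2x + 3. Iterate:
  r_0 = 4 (mod 5)
  r_1 = 19 (mod 25)
  r_2 = 19 (mod 125)
Final: r = 19 satisfies f(r) ≡ 0 mod 5^3.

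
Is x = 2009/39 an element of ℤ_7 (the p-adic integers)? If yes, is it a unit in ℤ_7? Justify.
x ∈ ℤ_7 but not a unit; v_7(x) = 2 > 0

ℤ_7 = {x ∈ ℚ_7 : v_7(x) ≥ 0} and ℤ_7^× = {x ∈ ℤ_7 : v_7(x) = 0}. Here v_7(2009/39) = v_7(num) − v_7(den) = 2; compare against these criteria.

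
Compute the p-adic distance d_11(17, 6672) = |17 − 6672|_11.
d_11(17, 6672) = 1/1331

Step 1 — x − y = 17 − 6672 = -6655. Step 2 — v_11(-6655) = 3 (factor: -6655 = −(11^3 · 5); the sign does not affect v_p). Step 3 — |x − y|_11 = 11^{-3} = 1/1331.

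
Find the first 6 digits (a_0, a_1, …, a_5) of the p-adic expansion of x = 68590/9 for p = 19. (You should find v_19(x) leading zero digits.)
(a_0, …, a_5) = (0, 0, 0, 18, 16, 16)

v_19(68590/9) = 3, so a_0 = ... = a_2 = 0. Factor out: x = 19^3 · u with u = 10/9 a unit in ℤ_19. Expand u iteratively via a_{v+i} = u_i mod 19, u_{i+1} = (u_i − a_{v+i})/19:
  u_0 = 10/9;  a_3 = 18;  u_1 = (u_0 − 18)/19 = -8/9
  u_1 = -8/9;  a_4 = 16;  u_2 = (u_1 − 16)/19 = -8/9
  u_2 = -8/9;  a_5 = 16;  u_3 = (u_2 − 16)/19 = -8/9
Digits: (0, 0, 0, 18, 16, 16).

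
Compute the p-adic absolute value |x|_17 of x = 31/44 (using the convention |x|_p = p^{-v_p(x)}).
|31/44|_17 = 1

Step 1 — compute v_17(x) by factoring powers of 17 out of the numerator and denominator: v_17(31/44) = 0. Step 2 — apply |x|_p = p^{-v_p(x)} = 17^{0} = 1.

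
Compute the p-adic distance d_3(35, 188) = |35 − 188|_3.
d_3(35, 188) = 1/9

Step 1 — x − y = 35 − 188 = -153. Step 2 — v_3(-153) = 2 (factor: -153 = −(3^2 · 17); the sign does not affect v_p). Step 3 — |x − y|_3 = 3^{-2} = 1/9.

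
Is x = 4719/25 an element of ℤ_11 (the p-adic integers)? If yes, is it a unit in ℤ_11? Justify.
x ∈ ℤ_11 but not a unit; v_11(x) = 2 > 0

ℤ_11 = {x ∈ ℚ_11 : v_11(x) ≥ 0} and ℤ_11^× = {x ∈ ℤ_11 : v_11(x) = 0}. Here v_11(4719/25) = v_11(num) − v_11(den) = 2; compare against these criteria.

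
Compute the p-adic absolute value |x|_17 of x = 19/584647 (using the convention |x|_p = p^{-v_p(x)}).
|19/584647|_17 = 83521

Step 1 — compute v_17(x) by factoring powers of 17 out of the numerator and denominator: v_17(19/584647) = -4. Step 2 — apply |x|_p = p^{-v_p(x)} = 17^{4} = 83521.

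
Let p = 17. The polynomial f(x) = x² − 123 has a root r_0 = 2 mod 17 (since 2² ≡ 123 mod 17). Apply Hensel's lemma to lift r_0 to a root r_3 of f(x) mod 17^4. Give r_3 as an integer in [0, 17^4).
r_3 = 8485 (mod 83521)

Hensel's recurrence: r_{i+1} = r_i − f(r_i)·(f′(r_i))^{-1} mod 17^{i+2}, with f′(x) = 2x. Iterate:
  r_0 = 2 (mod 17)
  r_1 = 104 (mod 289)
  r_2 = 3572 (mod 4913)
  r_3 = 8485 (mod 83521)
Final: r_3 = 8485, and one checks f(r_3) ≡ 0 mod 17^4.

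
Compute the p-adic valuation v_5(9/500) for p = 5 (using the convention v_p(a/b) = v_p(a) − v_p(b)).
v_5(9/500) = -3

Factor powers of 5 from the numerator and denominator of the reduced fraction: 9 = 5^0 · 9 and 500 = 5^3 · 4. Apply v_p(a/b) = v_p(a) − v_p(b): v_5(9/500) = 0 − 3 = -3.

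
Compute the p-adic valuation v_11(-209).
v_11(-209) = 1

v_11(n) is the largest exponent k such that 11^k divides n. Factor out: -209 = -11^1 · 19. (Sign doesn't affect v_p.) So v_11(-209) = 1.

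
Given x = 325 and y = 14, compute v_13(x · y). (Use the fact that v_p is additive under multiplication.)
v_13(4550) = 1

v_p(x) = 1 (factor: 325 = 13^1 · 25); v_p(y) = 0 (factor: 14 = 13^0 · 14). Additivity: v_p(xy) = v_p(x) + v_p(y) = 1 + 0 = 1. (Direct check: xy = 4550 = 13^1 · (350).)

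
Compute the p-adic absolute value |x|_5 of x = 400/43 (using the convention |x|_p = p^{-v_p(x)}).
|400/43|_5 = 1/25

Step 1 — compute v_5(x) by factoring powers of 5 out of the numerator and denominator: v_5(400/43) = 2. Step 2 — apply |x|_p = p^{-v_p(x)} = 5^{-2} = 1/25.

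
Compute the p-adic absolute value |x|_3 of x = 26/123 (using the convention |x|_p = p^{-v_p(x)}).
|26/123|_3 = 3

Step 1 — compute v_3(x) by factoring powers of 3 out of the numerator and denominator: v_3(26/123) = -1. Step 2 — apply |x|_p = p^{-v_p(x)} = 3^{1} = 3.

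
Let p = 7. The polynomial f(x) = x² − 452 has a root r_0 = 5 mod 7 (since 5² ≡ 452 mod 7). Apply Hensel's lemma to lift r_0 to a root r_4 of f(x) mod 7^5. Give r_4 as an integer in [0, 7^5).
r_4 = 2679 (mod 16807)

Hensel's recurrence: r_{i+1} = r_i − f(r_i)·(f′(r_i))^{-1} mod 7^{i+2}, with f′(x) = 2x. Iterate:
  r_0 = 5 (mod 7)
  r_1 = 33 (mod 49)
  r_2 = 278 (mod 343)
  r_3 = 278 (mod 2401)
  r_4 = 2679 (mod 16807)
Final: r_4 = 2679, and one checks f(r_4) ≡ 0 mod 7^5.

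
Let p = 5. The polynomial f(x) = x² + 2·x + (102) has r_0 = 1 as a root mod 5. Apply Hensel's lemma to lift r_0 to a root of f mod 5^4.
r_3 = 531 (mod 625)

Hensel: r_{i+1} = r_i − f(r_i)·(f′(r_i))^{-1} mod 5^{i+2}, f′(x) = 2x + 2. Iterate:
  r_0 = 1 (mod 5)
  r_1 = 6 (mod 25)
  r_2 = 31 (mod 125)
  r_3 = 531 (mod 625)
Final: r = 531 satisfies f(r) ≡ 0 mod 5^4.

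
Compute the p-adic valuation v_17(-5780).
v_17(-5780) = 2

v_17(n) is the largest exponent k such that 17^k divides n. Factor out: -5780 = -17^2 · 20. (Sign doesn't affect v_p.) So v_17(-5780) = 2.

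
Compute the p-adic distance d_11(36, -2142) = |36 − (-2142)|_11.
d_11(36, -2142) = 1/121

Step 1 — x − y = 36 − (-2142) = 2178. Step 2 — v_11(2178) = 2 (factor: 2178 = (11^2 · 18); the sign does not affect v_p). Step 3 — |x − y|_11 = 11^{-2} = 1/121.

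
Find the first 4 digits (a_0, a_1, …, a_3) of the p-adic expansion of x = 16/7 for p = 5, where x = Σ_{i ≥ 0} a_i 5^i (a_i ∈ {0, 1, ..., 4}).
(a_0, …, a_3) = (3, 2, 1, 4)

v_5(16/7) = 0 (numerator and denominator both coprime to 5), so x ∈ ℤ_5^×. Compute digits iteratively via a_i = x_i mod 5, x_{i+1} = (x_i − a_i)/5, with x_0 = x:
  x_0 = 16/7;  a_0 = 3;  x_1 = (x_0 − 3)/5 = -1/7
  x_1 = -1/7;  a_1 = 2;  x_2 = (x_1 − 2)/5 = -3/7
  x_2 = -3/7;  a_2 = 1;  x_3 = (x_2 − 1)/5 = -2/7
  x_3 = -2/7;  a_3 = 4;  x_4 = (x_3 − 4)/5 = -6/7
Digits: (3, 2, 1, 4).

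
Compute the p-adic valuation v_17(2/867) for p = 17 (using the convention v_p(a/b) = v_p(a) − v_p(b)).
v_17(2/867) = -2

Factor powers of 17 from the numerator and denominator of the reduced fraction: 2 = 17^0 · 2 and 867 = 17^2 · 3. Apply v_p(a/b) = v_p(a) − v_p(b): v_17(2/867) = 0 − 2 = -2.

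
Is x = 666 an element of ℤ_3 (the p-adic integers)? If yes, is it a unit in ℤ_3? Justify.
x ∈ ℤ_3 but not a unit; v_3(x) = 2 > 0

ℤ_3 = {x ∈ ℚ_3 : v_3(x) ≥ 0} and ℤ_3^× = {x ∈ ℤ_3 : v_3(x) = 0}. Here v_3(666) = v_3(num) − v_3(den) = 2; compare against these criteria.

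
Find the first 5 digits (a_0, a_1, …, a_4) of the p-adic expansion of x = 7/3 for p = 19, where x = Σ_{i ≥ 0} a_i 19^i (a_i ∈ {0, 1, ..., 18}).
(a_0, …, a_4) = (15, 12, 12, 12, 12)

v_19(7/3) = 0 (numerator and denominator both coprime to 19), so x ∈ ℤ_19^×. Compute digits iteratively via a_i = x_i mod 19, x_{i+1} = (x_i − a_i)/19, with x_0 = x:
  x_0 = 7/3;  a_0 = 15;  x_1 = (x_0 − 15)/19 = -2/3
  x_1 = -2/3;  a_1 = 12;  x_2 = (x_1 − 12)/19 = -2/3
  x_2 = -2/3;  a_2 = 12;  x_3 = (x_2 − 12)/19 = -2/3
  x_3 = -2/3;  a_3 = 12;  x_4 = (x_3 − 12)/19 = -2/3
  x_4 = -2/3;  a_4 = 12;  x_5 = (x_4 − 12)/19 = -2/3
Digits: (15, 12, 12, 12, 12).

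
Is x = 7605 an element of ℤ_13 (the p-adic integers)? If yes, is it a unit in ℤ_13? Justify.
x ∈ ℤ_13 but not a unit; v_13(x) = 2 > 0

ℤ_13 = {x ∈ ℚ_13 : v_13(x) ≥ 0} and ℤ_13^× = {x ∈ ℤ_13 : v_13(x) = 0}. Here v_13(7605) = v_13(num) − v_13(den) = 2; compare against these criteria.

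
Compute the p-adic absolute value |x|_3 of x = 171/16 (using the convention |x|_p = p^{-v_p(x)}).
|171/16|_3 = 1/9

Step 1 — compute v_3(x) by factoring powers of 3 out of the numerator and denominator: v_3(171/16) = 2. Step 2 — apply |x|_p = p^{-v_p(x)} = 3^{-2} = 1/9.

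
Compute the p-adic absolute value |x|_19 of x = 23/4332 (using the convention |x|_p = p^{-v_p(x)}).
|23/4332|_19 = 361

Step 1 — compute v_19(x) by factoring powers of 19 out of the numerator and denominator: v_19(23/4332) = -2. Step 2 — apply |x|_p = p^{-v_p(x)} = 19^{2} = 361.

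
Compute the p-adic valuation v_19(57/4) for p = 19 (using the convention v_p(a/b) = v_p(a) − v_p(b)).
v_19(57/4) = 1

Factor powers of 19 from the numerator and denominator of the reduced fraction: 57 = 19^1 · 3 and 4 = 19^0 · 4. Apply v_p(a/b) = v_p(a) − v_p(b): v_19(57/4) = 1 − 0 = 1.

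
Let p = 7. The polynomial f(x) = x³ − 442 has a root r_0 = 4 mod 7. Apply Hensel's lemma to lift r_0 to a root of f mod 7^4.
r_3 = 1292 (mod 2401)

Hensel: r_{i+1} = r_i − f(r_i)/f′(r_i) mod 7^{i+2}, where f′(x) = 3x². Iterate:
  r_0 = 4 (mod 7)
  r_1 = 18 (mod 49)
  r_2 = 263 (mod 343)
  r_3 = 1292 (mod 2401)
Final: r = 1292 with f(r) ≡ 0 mod 7^4.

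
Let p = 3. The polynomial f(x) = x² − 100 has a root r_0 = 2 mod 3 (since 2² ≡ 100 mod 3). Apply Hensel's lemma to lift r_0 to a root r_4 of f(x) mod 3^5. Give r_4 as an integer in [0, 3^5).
r_4 = 233 (mod 243)

Hensel's recurrence: r_{i+1} = r_i − f(r_i)·(f′(r_i))^{-1} mod 3^{i+2}, with f′(x) = 2x. Iterate:
  r_0 = 2 (mod 3)
  r_1 = 8 (mod 9)
  r_2 = 17 (mod 27)
  r_3 = 71 (mod 81)
  r_4 = 233 (mod 243)
Final: r_4 = 233, and one checks f(r_4) ≡ 0 mod 3^5.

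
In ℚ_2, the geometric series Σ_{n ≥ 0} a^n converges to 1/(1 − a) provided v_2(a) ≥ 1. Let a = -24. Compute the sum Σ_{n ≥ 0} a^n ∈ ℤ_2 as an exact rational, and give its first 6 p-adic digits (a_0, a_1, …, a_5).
Σ a^n = 1/(1 − a) = 1/25;  first 6 digits = (1, 0, 0, 1, 0, 1)

v_2(a) = 3 ≥ 1, so the series converges in ℤ_2 to 1/(1 − a) = 1/(1 − (-24)) = 1/25. Expand this rational in ℤ_2: compute digits iteratively via d_i = x_i mod 2, x_{i+1} = (x_i − d_i)/2. The first 6 digits are (1, 0, 0, 1, 0, 1).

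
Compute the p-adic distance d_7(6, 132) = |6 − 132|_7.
d_7(6, 132) = 1/7

Step 1 — x − y = 6 − 132 = -126. Step 2 — v_7(-126) = 1 (factor: -126 = −(7^1 · 18); the sign does not affect v_p). Step 3 — |x − y|_7 = 7^{-1} = 1/7.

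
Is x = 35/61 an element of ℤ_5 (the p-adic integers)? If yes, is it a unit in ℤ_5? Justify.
x ∈ ℤ_5 but not a unit; v_5(x) = 1 > 0

ℤ_5 = {x ∈ ℚ_5 : v_5(x) ≥ 0} and ℤ_5^× = {x ∈ ℤ_5 : v_5(x) = 0}. Here v_5(35/61) = v_5(num) − v_5(den) = 1; compare against these criteria.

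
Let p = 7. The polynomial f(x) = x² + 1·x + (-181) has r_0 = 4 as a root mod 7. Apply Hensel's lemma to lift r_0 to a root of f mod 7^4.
r_3 = 1579 (mod 2401)

Hensel: r_{i+1} = r_i − f(r_i)·(f′(r_i))^{-1} mod 7^{i+2}, f′(x) = 2x + 1. Iterate:
  r_0 = 4 (mod 7)
  r_1 = 11 (mod 49)
  r_2 = 207 (mod 343)
  r_3 = 1579 (mod 2401)
Final: r = 1579 satisfies f(r) ≡ 0 mod 7^4.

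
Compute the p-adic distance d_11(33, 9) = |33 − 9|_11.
d_11(33, 9) = 1

Step 1 — x − y = 33 − 9 = 24. Step 2 — v_11(24) = 0 (factor: 24 = (11^0 · 24); the sign does not affect v_p). Step 3 — |x − y|_11 = 11^{0} = 1.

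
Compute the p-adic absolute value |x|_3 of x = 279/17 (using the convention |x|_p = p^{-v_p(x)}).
|279/17|_3 = 1/9

Step 1 — compute v_3(x) by factoring powers of 3 out of the numerator and denominator: v_3(279/17) = 2. Step 2 — apply |x|_p = p^{-v_p(x)} = 3^{-2} = 1/9.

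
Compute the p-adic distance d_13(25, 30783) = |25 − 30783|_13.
d_13(25, 30783) = 1/2197

Step 1 — x − y = 25 − 30783 = -30758. Step 2 — v_13(-30758) = 3 (factor: -30758 = −(13^3 · 14); the sign does not affect v_p). Step 3 — |x − y|_13 = 13^{-3} = 1/2197.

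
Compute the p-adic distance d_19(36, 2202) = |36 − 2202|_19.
d_19(36, 2202) = 1/361

Step 1 — x − y = 36 − 2202 = -2166. Step 2 — v_19(-2166) = 2 (factor: -2166 = −(19^2 · 6); the sign does not affect v_p). Step 3 — |x − y|_19 = 19^{-2} = 1/361.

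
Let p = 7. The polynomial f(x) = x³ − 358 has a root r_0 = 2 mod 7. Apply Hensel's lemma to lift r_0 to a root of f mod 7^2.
r_1 = 23 (mod 49)

Hensel: r_{i+1} = r_i − f(r_i)/f′(r_i) mod 7^{i+2}, where f′(x) = 3x². Iterate:
  r_0 = 2 (mod 7)
  r_1 = 23 (mod 49)
Final: r = 23 with f(r) ≡ 0 mod 7^2.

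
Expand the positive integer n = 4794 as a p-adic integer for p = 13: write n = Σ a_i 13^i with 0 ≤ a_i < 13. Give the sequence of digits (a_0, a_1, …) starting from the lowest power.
(a_0, a_1, …) = (10, 4, 2, 2)

Repeated division by 13 gives the digits low-to-high: 4794 = 10 + 4·13^1 + 2·13^2 + 2·13^3. Digit sequence: (10, 4, 2, 2).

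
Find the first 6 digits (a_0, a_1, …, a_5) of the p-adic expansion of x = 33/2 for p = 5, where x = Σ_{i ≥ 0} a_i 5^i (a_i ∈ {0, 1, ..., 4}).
(a_0, …, a_5) = (4, 0, 3, 2, 2, 2)

v_5(33/2) = 0 (numerator and denominator both coprime to 5), so x ∈ ℤ_5^×. Compute digits iteratively via a_i = x_i mod 5, x_{i+1} = (x_i − a_i)/5, with x_0 = x:
  x_0 = 33/2;  a_0 = 4;  x_1 = (x_0 − 4)/5 = 5/2
  x_1 = 5/2;  a_1 = 0;  x_2 = (x_1 − 0)/5 = 1/2
  x_2 = 1/2;  a_2 = 3;  x_3 = (x_2 − 3)/5 = -1/2
  x_3 = -1/2;  a_3 = 2;  x_4 = (x_3 − 2)/5 = -1/2
  x_4 = -1/2;  a_4 = 2;  x_5 = (x_4 − 2)/5 = -1/2
  x_5 = -1/2;  a_5 = 2;  x_6 = (x_5 − 2)/5 = -1/2
Digits: (4, 0, 3, 2, 2, 2).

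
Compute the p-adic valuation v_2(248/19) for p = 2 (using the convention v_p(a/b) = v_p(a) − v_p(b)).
v_2(248/19) = 3

Factor powers of 2 from the numerator and denominator of the reduced fraction: 248 = 2^3 · 31 and 19 = 2^0 · 19. Apply v_p(a/b) = v_p(a) − v_p(b): v_2(248/19) = 3 − 0 = 3.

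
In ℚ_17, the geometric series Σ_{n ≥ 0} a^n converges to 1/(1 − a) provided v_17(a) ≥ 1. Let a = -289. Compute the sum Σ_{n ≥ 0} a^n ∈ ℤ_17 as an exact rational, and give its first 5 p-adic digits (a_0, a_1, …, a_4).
Σ a^n = 1/(1 − a) = 1/290;  first 5 digits = (1, 0, 16, 16, 0)

v_17(a) = 2 ≥ 1, so the series converges in ℤ_17 to 1/(1 − a) = 1/(1 − (-289)) = 1/290. Expand this rational in ℤ_17: compute digits iteratively via d_i = x_i mod 17, x_{i+1} = (x_i − d_i)/17. The first 5 digits are (1, 0, 16, 16, 0).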